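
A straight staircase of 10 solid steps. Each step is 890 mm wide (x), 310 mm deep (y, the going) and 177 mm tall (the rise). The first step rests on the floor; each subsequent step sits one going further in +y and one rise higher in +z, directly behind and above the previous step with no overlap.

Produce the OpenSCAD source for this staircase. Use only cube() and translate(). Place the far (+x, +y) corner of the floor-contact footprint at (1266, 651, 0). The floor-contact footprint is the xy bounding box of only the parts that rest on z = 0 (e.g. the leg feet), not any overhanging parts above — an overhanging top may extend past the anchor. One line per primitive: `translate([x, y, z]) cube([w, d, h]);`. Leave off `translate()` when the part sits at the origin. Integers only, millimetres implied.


translate([376, 341, 0]) cube([890, 310, 177]);
translate([376, 651, 177]) cube([890, 310, 177]);
translate([376, 961, 354]) cube([890, 310, 177]);
translate([376, 1271, 531]) cube([890, 310, 177]);
translate([376, 1581, 708]) cube([890, 310, 177]);
translate([376, 1891, 885]) cube([890, 310, 177]);
translate([376, 2201, 1062]) cube([890, 310, 177]);
translate([376, 2511, 1239]) cube([890, 310, 177]);
translate([376, 2821, 1416]) cube([890, 310, 177]);
translate([376, 3131, 1593]) cube([890, 310, 177]);


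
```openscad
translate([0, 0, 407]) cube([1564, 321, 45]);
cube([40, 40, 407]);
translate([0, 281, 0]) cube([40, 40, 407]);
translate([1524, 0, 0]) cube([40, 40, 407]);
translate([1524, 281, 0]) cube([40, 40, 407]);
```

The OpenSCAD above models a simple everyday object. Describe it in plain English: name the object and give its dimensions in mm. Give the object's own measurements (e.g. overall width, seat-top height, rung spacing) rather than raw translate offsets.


A bench: a 1564×321 mm seat slab, 45 mm thick, top at z = 452 mm, on four 40×40 mm square legs flush with the seat corners and standing on z = 0.


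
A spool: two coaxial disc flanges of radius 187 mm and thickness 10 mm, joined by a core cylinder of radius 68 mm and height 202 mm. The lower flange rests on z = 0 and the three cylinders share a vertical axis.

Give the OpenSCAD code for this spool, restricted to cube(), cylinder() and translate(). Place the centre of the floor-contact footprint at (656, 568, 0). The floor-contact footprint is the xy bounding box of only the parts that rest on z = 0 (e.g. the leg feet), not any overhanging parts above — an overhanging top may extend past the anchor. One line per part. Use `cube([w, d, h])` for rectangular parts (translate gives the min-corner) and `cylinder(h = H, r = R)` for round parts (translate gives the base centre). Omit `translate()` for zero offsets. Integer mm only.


translate([656, 568, 0]) cylinder(h = 10, r = 187);
translate([656, 568, 10]) cylinder(h = 202, r = 68);
translate([656, 568, 212]) cylinder(h = 10, r = 187);


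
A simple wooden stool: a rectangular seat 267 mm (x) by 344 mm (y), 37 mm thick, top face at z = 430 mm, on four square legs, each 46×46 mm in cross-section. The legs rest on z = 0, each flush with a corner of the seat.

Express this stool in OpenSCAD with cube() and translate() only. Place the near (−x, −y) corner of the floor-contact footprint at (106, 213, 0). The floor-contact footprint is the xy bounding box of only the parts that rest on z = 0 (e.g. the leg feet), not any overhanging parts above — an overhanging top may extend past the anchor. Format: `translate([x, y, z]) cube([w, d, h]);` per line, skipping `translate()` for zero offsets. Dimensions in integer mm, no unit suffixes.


// leg_h = 430 - 37 = 393
translate([106, 213, 393]) cube([267, 344, 37]);
translate([106, 213, 0]) cube([46, 46, 393]);
translate([327, 213, 0]) cube([46, 46, 393]);
translate([106, 511, 0]) cube([46, 46, 393]);
translate([327, 511, 0]) cube([46, 46, 393]);


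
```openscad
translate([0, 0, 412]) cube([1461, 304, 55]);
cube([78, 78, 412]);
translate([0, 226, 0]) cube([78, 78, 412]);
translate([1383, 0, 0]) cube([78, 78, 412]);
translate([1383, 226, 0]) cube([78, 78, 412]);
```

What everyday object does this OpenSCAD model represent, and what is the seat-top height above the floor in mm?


A bench. The seat-top height is 467 mm.

A long slab on four corner posts — a bench. The slab sits at z = 412 with thickness 55, so the top is 412 + 55 = 467 mm.


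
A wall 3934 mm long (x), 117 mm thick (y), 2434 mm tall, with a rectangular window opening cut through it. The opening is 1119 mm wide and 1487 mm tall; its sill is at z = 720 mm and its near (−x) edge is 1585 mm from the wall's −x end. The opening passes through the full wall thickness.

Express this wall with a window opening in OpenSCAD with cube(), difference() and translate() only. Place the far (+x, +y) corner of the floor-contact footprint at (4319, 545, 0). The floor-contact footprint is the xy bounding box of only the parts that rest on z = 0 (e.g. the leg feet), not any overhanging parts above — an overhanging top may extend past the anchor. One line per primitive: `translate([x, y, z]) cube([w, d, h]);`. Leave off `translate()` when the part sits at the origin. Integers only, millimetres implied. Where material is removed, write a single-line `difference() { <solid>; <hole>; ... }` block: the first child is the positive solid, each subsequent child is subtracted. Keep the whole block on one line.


difference() { translate([385, 428, 0]) cube([3934, 117, 2434]); translate([1970, 428, 720]) cube([1119, 117, 1487]); }


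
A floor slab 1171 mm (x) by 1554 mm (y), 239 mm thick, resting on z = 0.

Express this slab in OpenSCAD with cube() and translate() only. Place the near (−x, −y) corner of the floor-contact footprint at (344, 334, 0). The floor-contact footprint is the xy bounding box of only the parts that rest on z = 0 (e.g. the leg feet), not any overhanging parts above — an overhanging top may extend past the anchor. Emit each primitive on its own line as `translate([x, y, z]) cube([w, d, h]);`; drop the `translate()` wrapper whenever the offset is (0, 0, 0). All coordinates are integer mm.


translate([344, 334, 0]) cube([1171, 1554, 239]);


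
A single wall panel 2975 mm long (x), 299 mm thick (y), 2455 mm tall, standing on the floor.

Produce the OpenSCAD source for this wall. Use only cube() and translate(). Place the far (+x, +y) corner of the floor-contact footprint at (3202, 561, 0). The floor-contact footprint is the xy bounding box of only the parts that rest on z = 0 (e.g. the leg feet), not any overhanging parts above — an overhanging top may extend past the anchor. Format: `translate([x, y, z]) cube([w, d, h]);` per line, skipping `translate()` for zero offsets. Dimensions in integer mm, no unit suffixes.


translate([227, 262, 0]) cube([2975, 299, 2455]);


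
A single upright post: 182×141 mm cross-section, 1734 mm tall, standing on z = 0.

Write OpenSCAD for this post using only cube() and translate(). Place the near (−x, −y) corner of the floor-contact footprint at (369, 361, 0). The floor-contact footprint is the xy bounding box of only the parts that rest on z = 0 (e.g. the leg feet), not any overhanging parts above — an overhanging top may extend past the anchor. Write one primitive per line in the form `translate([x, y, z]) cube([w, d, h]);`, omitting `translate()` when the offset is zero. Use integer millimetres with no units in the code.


translate([369, 361, 0]) cube([182, 141, 1734]);


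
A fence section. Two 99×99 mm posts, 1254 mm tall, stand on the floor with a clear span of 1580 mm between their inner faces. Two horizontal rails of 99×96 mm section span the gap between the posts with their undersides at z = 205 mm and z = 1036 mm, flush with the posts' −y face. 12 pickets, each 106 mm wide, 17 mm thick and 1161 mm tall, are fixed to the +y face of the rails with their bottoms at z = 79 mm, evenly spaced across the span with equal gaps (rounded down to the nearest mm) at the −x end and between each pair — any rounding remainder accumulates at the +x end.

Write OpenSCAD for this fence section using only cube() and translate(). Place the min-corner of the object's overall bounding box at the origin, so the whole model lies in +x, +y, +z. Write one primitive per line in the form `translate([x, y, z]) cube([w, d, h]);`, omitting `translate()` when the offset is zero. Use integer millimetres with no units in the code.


cube([99, 99, 1254]);
translate([1679, 0, 0]) cube([99, 99, 1254]);
translate([99, 0, 205]) cube([1580, 99, 96]);
translate([99, 0, 1036]) cube([1580, 99, 96]);
translate([122, 99, 79]) cube([106, 17, 1161]);
translate([251, 99, 79]) cube([106, 17, 1161]);
translate([380, 99, 79]) cube([106, 17, 1161]);
translate([509, 99, 79]) cube([106, 17, 1161]);
translate([638, 99, 79]) cube([106, 17, 1161]);
translate([767, 99, 79]) cube([106, 17, 1161]);
translate([896, 99, 79]) cube([106, 17, 1161]);
translate([1025, 99, 79]) cube([106, 17, 1161]);
translate([1154, 99, 79]) cube([106, 17, 1161]);
translate([1283, 99, 79]) cube([106, 17, 1161]);
translate([1412, 99, 79]) cube([106, 17, 1161]);
translate([1541, 99, 79]) cube([106, 17, 1161]);


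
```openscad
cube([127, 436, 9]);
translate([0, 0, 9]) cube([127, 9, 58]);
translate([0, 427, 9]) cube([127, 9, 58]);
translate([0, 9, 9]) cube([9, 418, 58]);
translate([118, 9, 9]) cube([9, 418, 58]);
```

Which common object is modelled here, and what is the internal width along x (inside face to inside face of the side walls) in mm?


An open box. The internal width is 109 mm.

A 127×436 base slab with four walls standing on it — an open box. The base is 127 mm wide and the walls are 9 mm thick, so the internal width is 127 − 2 × 9 = 109 mm.


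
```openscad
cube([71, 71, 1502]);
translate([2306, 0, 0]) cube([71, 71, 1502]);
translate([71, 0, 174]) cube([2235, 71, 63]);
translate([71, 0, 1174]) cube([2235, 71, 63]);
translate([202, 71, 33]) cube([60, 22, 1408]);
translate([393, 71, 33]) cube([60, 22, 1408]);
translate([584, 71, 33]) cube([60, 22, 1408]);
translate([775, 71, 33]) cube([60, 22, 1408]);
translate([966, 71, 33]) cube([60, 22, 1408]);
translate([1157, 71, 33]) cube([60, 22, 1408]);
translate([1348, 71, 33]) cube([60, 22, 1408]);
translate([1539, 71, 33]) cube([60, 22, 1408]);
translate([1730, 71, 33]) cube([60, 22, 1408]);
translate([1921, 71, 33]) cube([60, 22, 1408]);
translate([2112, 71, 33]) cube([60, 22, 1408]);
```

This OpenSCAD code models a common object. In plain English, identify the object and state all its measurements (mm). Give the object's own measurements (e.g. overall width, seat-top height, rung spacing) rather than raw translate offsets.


A fence section. Two 71×71 mm posts, 1502 mm tall, stand on the floor with a clear span of 2235 mm between their inner faces. Two horizontal rails of 71×63 mm section span the gap between the posts with their undersides at z = 174 mm and z = 1174 mm, flush with the posts' −y face. 11 pickets, each 60 mm wide, 22 mm thick and 1408 mm tall, are fixed to the +y face of the rails with their bottoms at z = 33 mm, spaced across the span with a 131 mm gap after the −x post and between neighbouring pickets, with 134 mm left before the +x post.


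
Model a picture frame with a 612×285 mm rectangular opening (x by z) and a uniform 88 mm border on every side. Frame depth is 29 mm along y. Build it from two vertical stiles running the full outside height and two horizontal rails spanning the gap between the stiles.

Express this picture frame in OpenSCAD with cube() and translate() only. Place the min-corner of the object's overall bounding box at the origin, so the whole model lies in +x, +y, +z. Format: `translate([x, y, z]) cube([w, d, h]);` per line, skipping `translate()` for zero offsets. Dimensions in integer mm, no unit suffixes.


cube([88, 29, 461]);
translate([700, 0, 0]) cube([88, 29, 461]);
translate([88, 0, 0]) cube([612, 29, 88]);
translate([88, 0, 373]) cube([612, 29, 88]);


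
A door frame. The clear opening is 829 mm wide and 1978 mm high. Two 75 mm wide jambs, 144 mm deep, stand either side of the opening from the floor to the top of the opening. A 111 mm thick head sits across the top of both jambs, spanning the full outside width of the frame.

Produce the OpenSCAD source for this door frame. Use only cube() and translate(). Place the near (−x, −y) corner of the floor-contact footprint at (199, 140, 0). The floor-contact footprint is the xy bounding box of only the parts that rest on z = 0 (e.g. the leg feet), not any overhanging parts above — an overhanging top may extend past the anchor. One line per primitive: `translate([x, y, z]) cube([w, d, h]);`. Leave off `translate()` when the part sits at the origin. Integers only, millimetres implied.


translate([199, 140, 0]) cube([75, 144, 1978]);
translate([1103, 140, 0]) cube([75, 144, 1978]);
translate([199, 140, 1978]) cube([979, 144, 111]);


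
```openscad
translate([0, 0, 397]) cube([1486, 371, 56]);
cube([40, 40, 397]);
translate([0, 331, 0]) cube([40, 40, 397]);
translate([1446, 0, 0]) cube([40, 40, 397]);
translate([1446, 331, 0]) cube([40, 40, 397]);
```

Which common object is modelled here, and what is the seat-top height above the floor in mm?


A bench. The seat-top height is 453 mm.

A long slab on four corner posts — a bench. The slab sits at z = 397 with thickness 56, so the top is 397 + 56 = 453 mm.


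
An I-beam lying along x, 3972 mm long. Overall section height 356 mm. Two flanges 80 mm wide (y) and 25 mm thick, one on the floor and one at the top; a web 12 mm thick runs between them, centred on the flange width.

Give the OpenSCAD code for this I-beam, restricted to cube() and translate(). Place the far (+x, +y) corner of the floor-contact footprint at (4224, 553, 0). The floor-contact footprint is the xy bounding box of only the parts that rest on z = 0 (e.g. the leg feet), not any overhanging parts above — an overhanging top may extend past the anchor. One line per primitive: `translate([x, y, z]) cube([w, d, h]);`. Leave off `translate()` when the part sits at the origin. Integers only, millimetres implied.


translate([252, 473, 0]) cube([3972, 80, 25]);
translate([252, 507, 25]) cube([3972, 12, 306]);
translate([252, 473, 331]) cube([3972, 80, 25]);


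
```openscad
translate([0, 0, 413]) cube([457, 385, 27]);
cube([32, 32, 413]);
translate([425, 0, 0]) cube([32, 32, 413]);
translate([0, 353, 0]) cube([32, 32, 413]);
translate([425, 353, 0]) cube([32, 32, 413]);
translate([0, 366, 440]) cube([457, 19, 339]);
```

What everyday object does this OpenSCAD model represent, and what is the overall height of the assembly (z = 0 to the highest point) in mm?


A chair. The overall height is 779 mm.

A slab on four corner posts with a tall panel at the back — a chair. The seat slab sits at z = 413 with thickness 27, and the 339 mm backrest starts at the seat top, so the overall height is 413 + 27 + 339 = 779 mm.


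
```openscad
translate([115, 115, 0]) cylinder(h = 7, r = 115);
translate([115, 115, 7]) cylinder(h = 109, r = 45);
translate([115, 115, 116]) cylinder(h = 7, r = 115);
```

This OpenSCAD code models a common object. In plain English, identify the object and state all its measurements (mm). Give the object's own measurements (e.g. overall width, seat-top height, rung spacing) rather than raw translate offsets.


A spool: two coaxial disc flanges of radius 115 mm and thickness 7 mm, joined by a core cylinder of radius 45 mm and height 109 mm. The lower flange rests on z = 0 and the three cylinders share a vertical axis.


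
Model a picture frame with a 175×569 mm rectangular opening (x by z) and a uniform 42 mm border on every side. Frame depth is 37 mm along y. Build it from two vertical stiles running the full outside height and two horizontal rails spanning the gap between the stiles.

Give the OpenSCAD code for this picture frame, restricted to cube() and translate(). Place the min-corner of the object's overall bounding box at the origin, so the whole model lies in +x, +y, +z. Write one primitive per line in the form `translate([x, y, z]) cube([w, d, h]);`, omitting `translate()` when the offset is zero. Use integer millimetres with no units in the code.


cube([42, 37, 653]);
translate([217, 0, 0]) cube([42, 37, 653]);
translate([42, 0, 0]) cube([175, 37, 42]);
translate([42, 0, 611]) cube([175, 37, 42]);


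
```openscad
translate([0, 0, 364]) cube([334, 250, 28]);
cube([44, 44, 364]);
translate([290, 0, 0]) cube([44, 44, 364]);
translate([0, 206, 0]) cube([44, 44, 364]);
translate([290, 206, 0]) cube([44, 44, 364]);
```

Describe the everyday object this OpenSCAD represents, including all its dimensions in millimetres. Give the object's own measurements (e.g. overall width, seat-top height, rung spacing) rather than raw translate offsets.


A simple wooden stool: a rectangular seat 334 mm (x) by 250 mm (y), 28 mm thick, top face at z = 392 mm, on four square legs, each 44×44 mm in cross-section. The legs rest on z = 0, each flush with a corner of the seat.


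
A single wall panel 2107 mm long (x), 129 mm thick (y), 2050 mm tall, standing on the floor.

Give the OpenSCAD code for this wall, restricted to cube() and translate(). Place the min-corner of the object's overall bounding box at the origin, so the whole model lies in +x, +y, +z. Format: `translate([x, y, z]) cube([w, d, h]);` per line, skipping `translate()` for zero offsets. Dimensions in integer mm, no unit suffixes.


cube([2107, 129, 2050]);


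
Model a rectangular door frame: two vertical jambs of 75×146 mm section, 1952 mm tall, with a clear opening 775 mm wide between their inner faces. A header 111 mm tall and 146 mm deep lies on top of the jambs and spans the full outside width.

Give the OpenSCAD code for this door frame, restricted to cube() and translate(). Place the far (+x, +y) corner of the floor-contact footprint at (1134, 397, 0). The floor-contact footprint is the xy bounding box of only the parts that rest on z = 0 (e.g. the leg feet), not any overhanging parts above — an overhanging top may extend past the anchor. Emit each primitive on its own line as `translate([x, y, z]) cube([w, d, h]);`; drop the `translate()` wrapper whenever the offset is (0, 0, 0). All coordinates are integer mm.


translate([209, 251, 0]) cube([75, 146, 1952]);
translate([1059, 251, 0]) cube([75, 146, 1952]);
translate([209, 251, 1952]) cube([925, 146, 111]);


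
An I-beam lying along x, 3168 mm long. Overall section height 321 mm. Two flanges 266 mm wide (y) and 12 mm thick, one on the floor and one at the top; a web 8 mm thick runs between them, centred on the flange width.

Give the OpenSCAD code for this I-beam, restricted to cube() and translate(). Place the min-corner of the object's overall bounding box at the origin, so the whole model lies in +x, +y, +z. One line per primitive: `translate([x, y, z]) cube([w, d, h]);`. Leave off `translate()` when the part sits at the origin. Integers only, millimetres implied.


cube([3168, 266, 12]);
translate([0, 129, 12]) cube([3168, 8, 297]);
translate([0, 0, 309]) cube([3168, 266, 12]);


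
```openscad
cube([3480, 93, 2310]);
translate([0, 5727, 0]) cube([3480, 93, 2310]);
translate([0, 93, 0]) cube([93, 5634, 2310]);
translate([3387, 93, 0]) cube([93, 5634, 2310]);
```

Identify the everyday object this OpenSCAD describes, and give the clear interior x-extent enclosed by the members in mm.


A house (or room) frame. The interior width is 3294 mm.

Four 2310 mm walls enclosing a rectangle with no floor or roof — a room or house frame. Outside width is 3480 mm and wall thickness is 93 mm, so the interior width is 3480 − 2 × 93 = 3294 mm.


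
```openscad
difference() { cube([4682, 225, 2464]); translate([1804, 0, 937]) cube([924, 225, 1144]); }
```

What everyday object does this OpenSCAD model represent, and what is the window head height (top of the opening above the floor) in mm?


A wall with a window opening. The window head height is 2081 mm.

A wall with a rectangular opening subtracted — a window. Sill at z = 937, opening 1144 mm tall, so the head is at 937 + 1144 = 2081 mm.


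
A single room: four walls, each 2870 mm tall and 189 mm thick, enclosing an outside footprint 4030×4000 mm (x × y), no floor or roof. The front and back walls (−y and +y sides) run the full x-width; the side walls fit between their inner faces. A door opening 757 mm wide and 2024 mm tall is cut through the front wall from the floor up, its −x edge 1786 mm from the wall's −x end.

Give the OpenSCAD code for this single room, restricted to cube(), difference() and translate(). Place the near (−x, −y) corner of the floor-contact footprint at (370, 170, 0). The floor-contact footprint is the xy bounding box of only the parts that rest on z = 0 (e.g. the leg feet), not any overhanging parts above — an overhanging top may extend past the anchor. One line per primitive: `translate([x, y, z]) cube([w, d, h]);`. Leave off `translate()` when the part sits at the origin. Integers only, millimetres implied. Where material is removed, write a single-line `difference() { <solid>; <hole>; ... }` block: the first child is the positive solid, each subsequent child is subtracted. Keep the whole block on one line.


difference() { translate([370, 170, 0]) cube([4030, 189, 2870]); translate([2156, 170, 0]) cube([757, 189, 2024]); }
translate([370, 3981, 0]) cube([4030, 189, 2870]);
translate([370, 359, 0]) cube([189, 3622, 2870]);
translate([4211, 359, 0]) cube([189, 3622, 2870]);


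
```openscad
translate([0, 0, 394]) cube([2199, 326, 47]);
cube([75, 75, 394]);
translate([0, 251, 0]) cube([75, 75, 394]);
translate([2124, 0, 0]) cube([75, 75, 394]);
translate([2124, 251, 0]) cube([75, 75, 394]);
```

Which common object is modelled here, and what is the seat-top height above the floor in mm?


A bench. The seat-top height is 441 mm.

A long slab on four corner posts — a bench. The slab sits at z = 394 with thickness 47, so the top is 394 + 47 = 441 mm.


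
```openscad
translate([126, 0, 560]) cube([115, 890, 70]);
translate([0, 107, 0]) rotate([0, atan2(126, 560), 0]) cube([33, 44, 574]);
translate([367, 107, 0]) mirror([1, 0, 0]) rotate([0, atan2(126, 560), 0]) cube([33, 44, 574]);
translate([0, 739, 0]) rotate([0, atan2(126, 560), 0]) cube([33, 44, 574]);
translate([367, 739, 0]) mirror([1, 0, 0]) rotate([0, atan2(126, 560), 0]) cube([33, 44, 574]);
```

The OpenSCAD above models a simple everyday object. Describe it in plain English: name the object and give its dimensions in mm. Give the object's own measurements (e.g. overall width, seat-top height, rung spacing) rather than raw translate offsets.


A sawhorse. A 115×890×70 mm beam (x, y, z) sits on two A-frame leg pairs. Each pair is two raked legs of 33×44 mm section (44 mm along y) splaying symmetrically in x. Each leg rises 560 mm vertically over 126 mm of horizontal reach and is 574 mm long along its own axis. Every leg's outer bottom edge rests on the floor and its outer top edge meets a bottom edge of the beam — the left legs (tilting toward +x) meet the beam's −x bottom edge, the right legs (their mirror images, tilting toward −x) meet its +x bottom edge — so the leg tops tuck under the beam, the beam's underside is 560 mm above the floor, and the feet are 367 mm apart outside-to-outside with the beam centred between them. The two leg pairs are set in 107 mm from either end of the beam.


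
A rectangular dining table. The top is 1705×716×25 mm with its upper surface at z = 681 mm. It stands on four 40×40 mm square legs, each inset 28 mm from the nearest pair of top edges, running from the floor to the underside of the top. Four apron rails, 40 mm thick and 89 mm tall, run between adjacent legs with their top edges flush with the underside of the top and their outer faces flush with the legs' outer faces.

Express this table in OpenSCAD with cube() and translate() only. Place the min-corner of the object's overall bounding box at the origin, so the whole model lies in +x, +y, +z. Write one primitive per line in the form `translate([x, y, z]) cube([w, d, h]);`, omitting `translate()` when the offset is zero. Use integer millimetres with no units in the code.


translate([0, 0, 656]) cube([1705, 716, 25]);
translate([28, 28, 0]) cube([40, 40, 656]);
translate([1637, 28, 0]) cube([40, 40, 656]);
translate([28, 648, 0]) cube([40, 40, 656]);
translate([1637, 648, 0]) cube([40, 40, 656]);
translate([68, 28, 567]) cube([1569, 40, 89]);
translate([68, 648, 567]) cube([1569, 40, 89]);
translate([28, 68, 567]) cube([40, 580, 89]);
translate([1637, 68, 567]) cube([40, 580, 89]);


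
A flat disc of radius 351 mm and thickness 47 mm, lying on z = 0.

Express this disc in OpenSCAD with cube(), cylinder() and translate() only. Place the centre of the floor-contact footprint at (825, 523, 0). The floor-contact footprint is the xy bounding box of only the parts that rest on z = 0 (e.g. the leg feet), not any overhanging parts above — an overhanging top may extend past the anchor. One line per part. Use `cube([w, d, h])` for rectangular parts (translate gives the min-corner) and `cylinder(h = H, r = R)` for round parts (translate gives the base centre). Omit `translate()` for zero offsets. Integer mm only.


translate([825, 523, 0]) cylinder(h = 47, r = 351);


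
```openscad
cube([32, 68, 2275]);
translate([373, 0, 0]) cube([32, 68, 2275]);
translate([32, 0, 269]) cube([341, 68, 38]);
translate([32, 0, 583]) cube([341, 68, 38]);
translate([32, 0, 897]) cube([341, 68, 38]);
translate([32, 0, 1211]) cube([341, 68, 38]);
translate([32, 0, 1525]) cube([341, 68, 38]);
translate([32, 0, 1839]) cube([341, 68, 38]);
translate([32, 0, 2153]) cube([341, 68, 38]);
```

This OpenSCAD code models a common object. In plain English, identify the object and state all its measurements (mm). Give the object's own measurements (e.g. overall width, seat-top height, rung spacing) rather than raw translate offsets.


A straight ladder. Two 32×68 mm vertical rails, 2275 mm tall, stand 405 mm apart (outside-to-outside) with their front faces coplanar on the −y side. 7 rungs, each 68 mm deep and 38 mm tall, span between the inner faces of the rails, front faces flush with the rails. The lowest rung's underside is at z = 269 mm and rungs are spaced 314 mm apart (underside to underside).


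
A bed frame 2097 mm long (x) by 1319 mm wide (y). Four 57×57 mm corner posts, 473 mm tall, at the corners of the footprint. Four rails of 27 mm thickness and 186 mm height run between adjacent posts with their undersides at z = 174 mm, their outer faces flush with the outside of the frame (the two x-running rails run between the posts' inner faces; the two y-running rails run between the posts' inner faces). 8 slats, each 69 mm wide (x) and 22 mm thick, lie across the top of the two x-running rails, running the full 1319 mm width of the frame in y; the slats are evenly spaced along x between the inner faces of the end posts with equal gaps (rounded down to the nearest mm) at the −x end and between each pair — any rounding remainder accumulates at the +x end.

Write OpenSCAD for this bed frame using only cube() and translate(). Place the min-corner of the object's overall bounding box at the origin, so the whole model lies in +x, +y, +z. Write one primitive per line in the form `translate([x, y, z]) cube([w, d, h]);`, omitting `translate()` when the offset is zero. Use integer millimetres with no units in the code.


// slat z = rail_z + rail_h = 174 + 186 = 360
// slat gap = ⌊(1983 − 8·69) / 9⌋ = 159
cube([57, 57, 473]);
translate([0, 1262, 0]) cube([57, 57, 473]);
translate([2040, 0, 0]) cube([57, 57, 473]);
translate([2040, 1262, 0]) cube([57, 57, 473]);
translate([57, 0, 174]) cube([1983, 27, 186]);
translate([57, 1292, 174]) cube([1983, 27, 186]);
translate([0, 57, 174]) cube([27, 1205, 186]);
translate([2070, 57, 174]) cube([27, 1205, 186]);
translate([216, 0, 360]) cube([69, 1319, 22]);
translate([444, 0, 360]) cube([69, 1319, 22]);
translate([672, 0, 360]) cube([69, 1319, 22]);
translate([900, 0, 360]) cube([69, 1319, 22]);
translate([1128, 0, 360]) cube([69, 1319, 22]);
translate([1356, 0, 360]) cube([69, 1319, 22]);
translate([1584, 0, 360]) cube([69, 1319, 22]);
translate([1812, 0, 360]) cube([69, 1319, 22]);


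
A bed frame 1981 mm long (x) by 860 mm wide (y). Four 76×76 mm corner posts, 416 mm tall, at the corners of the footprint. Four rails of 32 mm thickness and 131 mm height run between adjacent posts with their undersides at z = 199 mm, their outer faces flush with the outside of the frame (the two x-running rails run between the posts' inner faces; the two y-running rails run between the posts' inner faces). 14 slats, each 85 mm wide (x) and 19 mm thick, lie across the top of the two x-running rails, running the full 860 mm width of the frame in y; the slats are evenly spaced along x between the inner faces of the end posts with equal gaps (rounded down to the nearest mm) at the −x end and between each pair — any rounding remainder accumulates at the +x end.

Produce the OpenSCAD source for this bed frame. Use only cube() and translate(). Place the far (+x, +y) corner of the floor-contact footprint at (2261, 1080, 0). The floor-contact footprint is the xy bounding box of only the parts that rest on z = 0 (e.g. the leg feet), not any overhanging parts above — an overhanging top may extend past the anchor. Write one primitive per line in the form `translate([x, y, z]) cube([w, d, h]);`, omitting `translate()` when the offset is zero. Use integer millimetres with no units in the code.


translate([280, 220, 0]) cube([76, 76, 416]);
translate([280, 1004, 0]) cube([76, 76, 416]);
translate([2185, 220, 0]) cube([76, 76, 416]);
translate([2185, 1004, 0]) cube([76, 76, 416]);
translate([356, 220, 199]) cube([1829, 32, 131]);
translate([356, 1048, 199]) cube([1829, 32, 131]);
translate([280, 296, 199]) cube([32, 708, 131]);
translate([2229, 296, 199]) cube([32, 708, 131]);
translate([398, 220, 330]) cube([85, 860, 19]);
translate([525, 220, 330]) cube([85, 860, 19]);
translate([652, 220, 330]) cube([85, 860, 19]);
translate([779, 220, 330]) cube([85, 860, 19]);
translate([906, 220, 330]) cube([85, 860, 19]);
translate([1033, 220, 330]) cube([85, 860, 19]);
translate([1160, 220, 330]) cube([85, 860, 19]);
translate([1287, 220, 330]) cube([85, 860, 19]);
translate([1414, 220, 330]) cube([85, 860, 19]);
translate([1541, 220, 330]) cube([85, 860, 19]);
translate([1668, 220, 330]) cube([85, 860, 19]);
translate([1795, 220, 330]) cube([85, 860, 19]);
translate([1922, 220, 330]) cube([85, 860, 19]);
translate([2049, 220, 330]) cube([85, 860, 19]);


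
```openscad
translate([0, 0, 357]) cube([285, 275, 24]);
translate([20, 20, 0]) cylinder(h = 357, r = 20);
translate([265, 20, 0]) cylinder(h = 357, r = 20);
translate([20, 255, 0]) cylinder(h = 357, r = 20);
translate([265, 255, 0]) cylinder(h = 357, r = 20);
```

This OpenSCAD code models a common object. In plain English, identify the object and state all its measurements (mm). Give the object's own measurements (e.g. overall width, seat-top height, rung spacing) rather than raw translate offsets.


A simple wooden stool: a rectangular seat 285 mm (x) by 275 mm (y), 24 mm thick, top face at z = 381 mm, on four round legs, each 40 mm in diameter. The legs rest on z = 0, each leg's axis is inset half a diameter from the nearest pair of seat edges (so the leg's bounding box is flush with the corner).


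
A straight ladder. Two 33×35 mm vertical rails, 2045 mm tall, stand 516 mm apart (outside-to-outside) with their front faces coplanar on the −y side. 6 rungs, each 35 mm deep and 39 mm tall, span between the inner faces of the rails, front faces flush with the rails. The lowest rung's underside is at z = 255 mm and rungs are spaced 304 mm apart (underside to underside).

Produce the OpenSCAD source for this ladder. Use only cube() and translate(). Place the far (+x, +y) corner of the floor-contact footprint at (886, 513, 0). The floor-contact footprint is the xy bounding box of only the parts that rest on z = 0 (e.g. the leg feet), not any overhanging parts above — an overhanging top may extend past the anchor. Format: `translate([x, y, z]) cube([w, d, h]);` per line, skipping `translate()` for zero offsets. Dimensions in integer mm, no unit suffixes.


translate([370, 478, 0]) cube([33, 35, 2045]);
translate([853, 478, 0]) cube([33, 35, 2045]);
translate([403, 478, 255]) cube([450, 35, 39]);
translate([403, 478, 559]) cube([450, 35, 39]);
translate([403, 478, 863]) cube([450, 35, 39]);
translate([403, 478, 1167]) cube([450, 35, 39]);
translate([403, 478, 1471]) cube([450, 35, 39]);
translate([403, 478, 1775]) cube([450, 35, 39]);


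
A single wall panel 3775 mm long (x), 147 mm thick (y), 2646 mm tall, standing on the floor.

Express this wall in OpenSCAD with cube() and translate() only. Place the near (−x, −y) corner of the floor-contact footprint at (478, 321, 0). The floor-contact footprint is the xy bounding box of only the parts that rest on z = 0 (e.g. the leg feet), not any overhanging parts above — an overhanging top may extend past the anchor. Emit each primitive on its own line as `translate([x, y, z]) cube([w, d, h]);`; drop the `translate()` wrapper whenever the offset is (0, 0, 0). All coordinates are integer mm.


translate([478, 321, 0]) cube([3775, 147, 2646]);


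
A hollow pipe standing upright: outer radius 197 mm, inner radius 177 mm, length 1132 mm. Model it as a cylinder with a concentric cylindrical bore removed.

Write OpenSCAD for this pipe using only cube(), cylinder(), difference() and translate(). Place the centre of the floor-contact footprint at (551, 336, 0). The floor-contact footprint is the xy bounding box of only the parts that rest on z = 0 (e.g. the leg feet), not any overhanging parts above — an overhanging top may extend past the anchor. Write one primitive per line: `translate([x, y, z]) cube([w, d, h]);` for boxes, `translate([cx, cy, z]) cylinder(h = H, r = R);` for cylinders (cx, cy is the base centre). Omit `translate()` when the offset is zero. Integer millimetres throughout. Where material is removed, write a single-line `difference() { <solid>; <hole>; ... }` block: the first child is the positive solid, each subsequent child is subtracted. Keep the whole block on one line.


difference() { translate([551, 336, 0]) cylinder(h = 1132, r = 197); translate([551, 336, 0]) cylinder(h = 1132, r = 177); }


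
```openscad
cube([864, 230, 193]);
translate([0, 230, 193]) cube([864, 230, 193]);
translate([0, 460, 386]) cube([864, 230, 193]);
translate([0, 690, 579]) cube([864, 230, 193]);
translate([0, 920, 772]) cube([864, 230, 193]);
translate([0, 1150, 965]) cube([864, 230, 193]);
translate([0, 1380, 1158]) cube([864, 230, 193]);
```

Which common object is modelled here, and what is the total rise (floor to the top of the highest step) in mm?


A staircase. The total rise is 1351 mm.

7 identical blocks, each offset up and back from the previous — a staircase. Each step is 193 mm tall and there are 7 of them, so the total rise is 7 × 193 = 1351 mm.


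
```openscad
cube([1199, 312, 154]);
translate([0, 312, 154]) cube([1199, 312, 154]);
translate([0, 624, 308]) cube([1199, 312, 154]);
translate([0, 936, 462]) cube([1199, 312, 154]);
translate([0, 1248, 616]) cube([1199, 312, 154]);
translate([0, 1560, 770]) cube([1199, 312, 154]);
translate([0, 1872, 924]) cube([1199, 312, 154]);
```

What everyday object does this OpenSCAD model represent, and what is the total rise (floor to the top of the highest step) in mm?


A staircase. The total rise is 1078 mm.

7 identical blocks, each offset up and back from the previous — a staircase. Each step is 154 mm tall and there are 7 of them, so the total rise is 7 × 154 = 1078 mm.


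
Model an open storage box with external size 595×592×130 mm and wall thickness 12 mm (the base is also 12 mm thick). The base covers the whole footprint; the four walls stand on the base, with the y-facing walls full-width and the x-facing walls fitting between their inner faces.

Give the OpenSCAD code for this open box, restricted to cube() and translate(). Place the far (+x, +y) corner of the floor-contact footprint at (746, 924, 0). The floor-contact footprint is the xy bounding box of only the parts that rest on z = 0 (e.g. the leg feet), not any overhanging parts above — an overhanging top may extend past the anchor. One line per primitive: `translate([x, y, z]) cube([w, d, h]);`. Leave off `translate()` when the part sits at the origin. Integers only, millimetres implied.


translate([151, 332, 0]) cube([595, 592, 12]);
translate([151, 332, 12]) cube([595, 12, 118]);
translate([151, 912, 12]) cube([595, 12, 118]);
translate([151, 344, 12]) cube([12, 568, 118]);
translate([734, 344, 12]) cube([12, 568, 118]);


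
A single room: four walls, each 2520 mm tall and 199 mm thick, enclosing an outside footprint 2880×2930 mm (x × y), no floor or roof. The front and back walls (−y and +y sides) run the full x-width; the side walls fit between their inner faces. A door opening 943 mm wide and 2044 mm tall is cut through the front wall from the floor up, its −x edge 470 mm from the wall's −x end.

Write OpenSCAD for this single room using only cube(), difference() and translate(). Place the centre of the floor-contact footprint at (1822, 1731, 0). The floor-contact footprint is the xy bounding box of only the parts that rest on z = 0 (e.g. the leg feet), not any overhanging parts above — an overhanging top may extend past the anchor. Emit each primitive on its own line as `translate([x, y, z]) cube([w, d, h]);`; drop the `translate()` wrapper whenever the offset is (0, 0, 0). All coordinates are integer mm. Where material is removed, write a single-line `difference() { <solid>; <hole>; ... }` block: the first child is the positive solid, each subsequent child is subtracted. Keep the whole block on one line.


difference() { translate([382, 266, 0]) cube([2880, 199, 2520]); translate([852, 266, 0]) cube([943, 199, 2044]); }
translate([382, 2997, 0]) cube([2880, 199, 2520]);
translate([382, 465, 0]) cube([199, 2532, 2520]);
translate([3063, 465, 0]) cube([199, 2532, 2520]);


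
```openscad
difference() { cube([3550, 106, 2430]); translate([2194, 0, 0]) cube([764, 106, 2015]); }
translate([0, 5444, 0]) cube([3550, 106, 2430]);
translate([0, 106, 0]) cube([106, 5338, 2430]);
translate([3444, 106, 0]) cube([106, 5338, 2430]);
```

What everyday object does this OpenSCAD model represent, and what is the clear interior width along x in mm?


A single room. The interior width is 3338 mm.

Four walls enclosing a rectangle with a door in the front wall — a room. Outside width 3550 minus two 106 mm walls gives 3338 mm.


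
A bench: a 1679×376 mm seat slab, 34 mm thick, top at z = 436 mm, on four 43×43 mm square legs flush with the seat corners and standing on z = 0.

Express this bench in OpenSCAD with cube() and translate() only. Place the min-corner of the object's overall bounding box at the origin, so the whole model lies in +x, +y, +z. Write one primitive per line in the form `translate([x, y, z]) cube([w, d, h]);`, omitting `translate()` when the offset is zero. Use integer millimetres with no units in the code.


translate([0, 0, 402]) cube([1679, 376, 34]);
cube([43, 43, 402]);
translate([0, 333, 0]) cube([43, 43, 402]);
translate([1636, 0, 0]) cube([43, 43, 402]);
translate([1636, 333, 0]) cube([43, 43, 402]);


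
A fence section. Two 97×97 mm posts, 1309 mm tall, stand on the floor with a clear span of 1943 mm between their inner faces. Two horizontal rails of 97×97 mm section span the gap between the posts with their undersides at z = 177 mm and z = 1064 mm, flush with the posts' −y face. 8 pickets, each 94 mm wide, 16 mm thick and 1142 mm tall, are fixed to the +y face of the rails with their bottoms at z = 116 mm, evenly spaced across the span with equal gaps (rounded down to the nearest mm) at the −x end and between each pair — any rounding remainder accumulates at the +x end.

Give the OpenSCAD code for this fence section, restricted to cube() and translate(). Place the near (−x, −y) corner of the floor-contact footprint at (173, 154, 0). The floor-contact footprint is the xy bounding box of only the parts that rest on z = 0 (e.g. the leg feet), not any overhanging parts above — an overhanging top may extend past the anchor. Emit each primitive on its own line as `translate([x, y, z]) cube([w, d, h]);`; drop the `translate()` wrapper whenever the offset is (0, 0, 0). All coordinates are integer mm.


translate([173, 154, 0]) cube([97, 97, 1309]);
translate([2213, 154, 0]) cube([97, 97, 1309]);
translate([270, 154, 177]) cube([1943, 97, 97]);
translate([270, 154, 1064]) cube([1943, 97, 97]);
translate([402, 251, 116]) cube([94, 16, 1142]);
translate([628, 251, 116]) cube([94, 16, 1142]);
translate([854, 251, 116]) cube([94, 16, 1142]);
translate([1080, 251, 116]) cube([94, 16, 1142]);
translate([1306, 251, 116]) cube([94, 16, 1142]);
translate([1532, 251, 116]) cube([94, 16, 1142]);
translate([1758, 251, 116]) cube([94, 16, 1142]);
translate([1984, 251, 116]) cube([94, 16, 1142]);
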